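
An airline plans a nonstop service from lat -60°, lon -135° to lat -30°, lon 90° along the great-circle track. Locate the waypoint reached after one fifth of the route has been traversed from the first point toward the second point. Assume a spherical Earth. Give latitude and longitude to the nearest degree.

≈ lat -70°, lon -167°

From cos δ = sin φ₁ sin φ₂ + cos φ₁ cos φ₂ cos Δλ, the central angle is δ ≈ 1.444 rad (82.7°).
Interpolate at f = 1/5 with slerp weights a = sin((1−f)δ)/sin δ ≈ 0.922, b = sin(fδ)/sin δ ≈ 0.287.
p = a·p₁ + b·p₂ ≈ (-0.326, -0.077, -0.942); φ = arcsin(p_z) ≈ -70.42°, λ = atan2(p_y, p_x) ≈ -166.64°.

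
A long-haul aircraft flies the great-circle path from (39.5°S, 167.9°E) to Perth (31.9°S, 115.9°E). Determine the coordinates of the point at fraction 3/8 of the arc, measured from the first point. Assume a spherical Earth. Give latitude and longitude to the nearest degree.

≈ (39°S, 147°E)

Write both endpoints as unit vectors p₁, p₂ with components (cos φ cos λ, cos φ sin λ, sin φ).
The central angle between the endpoints is δ = arccos(p₁·p₂) ≈ 0.739 rad (42.3°).
Interpolate at f = 3/8 with slerp weights a = sin((1−f)δ)/sin δ ≈ 0.662, b = sin(fδ)/sin δ ≈ 0.406.
p = a·p₁ + b·p₂ ≈ (-0.650, 0.417, -0.635); φ = arcsin(p_z) ≈ -39.45°, λ = atan2(p_y, p_x) ≈ 147.30°.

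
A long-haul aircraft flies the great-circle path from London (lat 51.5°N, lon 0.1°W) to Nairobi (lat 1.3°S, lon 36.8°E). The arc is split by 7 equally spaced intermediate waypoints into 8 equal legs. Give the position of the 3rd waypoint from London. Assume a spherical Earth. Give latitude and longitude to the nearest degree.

From cos δ = sin φ₁ sin φ₂ + cos φ₁ cos φ₂ cos Δλ, the central angle is δ ≈ 1.070 rad (61.3°).
Interpolate at f = 3/8 with slerp weights a = sin((1−f)δ)/sin δ ≈ 0.707, b = sin(fδ)/sin δ ≈ 0.445.
p = a·p₁ + b·p₂ ≈ (0.796, 0.266, 0.543); φ = arcsin(p_z) ≈ 32.89°, λ = atan2(p_y, p_x) ≈ 18.46°.

≈ lat 33°N, lon 18°E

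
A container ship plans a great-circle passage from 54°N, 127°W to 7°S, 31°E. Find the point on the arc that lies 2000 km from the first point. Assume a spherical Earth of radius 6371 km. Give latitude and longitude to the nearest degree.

The haversine formula gives a central angle δ ≈ 2.265 rad (129.8°) between the endpoints. The total great-circle distance is δ·R ≈ 2.265 × 6371 ≈ 14428 km, so the target fraction is f = 2000/14428 ≈ 0.139.
Interpolate at f ≈ 0.139 with slerp weights a = sin((1−f)δ)/sin δ ≈ 1.208, b = sin(fδ)/sin δ ≈ 0.402.
p = a·p₁ + b·p₂ ≈ (-0.086, -0.362, 0.928); φ = arcsin(p_z) ≈ 68.18°, λ = atan2(p_y, p_x) ≈ -103.31°.

≈ 68°N, 103°W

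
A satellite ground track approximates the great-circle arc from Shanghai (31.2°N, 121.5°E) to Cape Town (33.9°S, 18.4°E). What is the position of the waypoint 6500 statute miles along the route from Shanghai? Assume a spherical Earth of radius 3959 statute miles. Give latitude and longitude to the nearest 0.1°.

≈ 23.5°S, 41.5°E

The haversine formula gives a central angle δ ≈ 2.037 rad (116.7°) between the endpoints. The total great-circle distance is δ·R ≈ 2.037 × 3959 ≈ 8066 mi, so the target fraction is f = 6500/8066 ≈ 0.806.
Interpolate at f ≈ 0.806 with slerp weights a = sin((1−f)δ)/sin δ ≈ 0.431, b = sin(fδ)/sin δ ≈ 1.117.
p = a·p₁ + b·p₂ ≈ (0.687, 0.607, -0.399); φ = arcsin(p_z) ≈ -23.54°, λ = atan2(p_y, p_x) ≈ 41.48°.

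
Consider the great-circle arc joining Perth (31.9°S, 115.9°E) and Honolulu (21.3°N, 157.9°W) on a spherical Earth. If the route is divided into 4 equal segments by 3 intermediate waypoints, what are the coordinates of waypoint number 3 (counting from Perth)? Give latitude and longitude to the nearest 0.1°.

Write both endpoints as unit vectors p₁, p₂ with components (cos φ cos λ, cos φ sin λ, sin φ).
The central angle between the endpoints is δ = arccos(p₁·p₂) ≈ 1.711 rad (98.0°).
Interpolate at f = 3/4 with slerp weights a = sin((1−f)δ)/sin δ ≈ 0.419, b = sin(fδ)/sin δ ≈ 0.968.
p = a·p₁ + b·p₂ ≈ (-0.991, -0.020, 0.130); φ = arcsin(p_z) ≈ 7.49°, λ = atan2(p_y, p_x) ≈ -178.87°.

≈ 7.5°N, 178.9°W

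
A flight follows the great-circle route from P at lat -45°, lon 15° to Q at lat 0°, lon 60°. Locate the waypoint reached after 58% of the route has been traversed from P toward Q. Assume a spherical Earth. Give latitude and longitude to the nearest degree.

From cos δ = sin φ₁ sin φ₂ + cos φ₁ cos φ₂ cos Δλ, the central angle is δ ≈ 1.047 rad (60.0°).
Interpolate at f = 0.58 with slerp weights a = sin((1−f)δ)/sin δ ≈ 0.492, b = sin(fδ)/sin δ ≈ 0.659.
p = a·p₁ + b·p₂ ≈ (0.665, 0.661, -0.348); φ = arcsin(p_z) ≈ -20.34°, λ = atan2(p_y, p_x) ≈ 44.80°.

≈ lat -20°, lon 45°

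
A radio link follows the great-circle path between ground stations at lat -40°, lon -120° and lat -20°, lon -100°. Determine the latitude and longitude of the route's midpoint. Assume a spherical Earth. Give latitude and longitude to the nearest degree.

≈ lat -30°, lon -109°

Convert each endpoint to a unit vector on the sphere (x = cos φ cos λ, y = cos φ sin λ, z = sin φ).
The central angle between the endpoints is δ = arccos(p₁·p₂) ≈ 0.459 rad (26.3°).
Interpolate at f = 1/2 with slerp weights a = sin((1−f)δ)/sin δ ≈ 0.513, b = sin(fδ)/sin δ ≈ 0.513.
p = a·p₁ + b·p₂ ≈ (-0.280, -0.816, -0.506); φ = arcsin(p_z) ≈ -30.38°, λ = atan2(p_y, p_x) ≈ -108.97°.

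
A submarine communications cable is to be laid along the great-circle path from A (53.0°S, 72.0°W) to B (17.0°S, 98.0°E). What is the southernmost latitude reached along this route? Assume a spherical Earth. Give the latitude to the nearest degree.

The great circle lies in the plane with unit normal n̂ = (p₁ × p₂)/|p₁ × p₂|.
Here n̂_z ≈ +0.106; the vertex latitude is φ_max = arccos|n̂_z| ≈ 83.9°.
Check via Clairaut: cos φ_max = |cos φ₁| · sin C = cos(53.0°)·sin(169.9°) ≈ 0.106, again giving ≈ 83.9°.

≈ 84°S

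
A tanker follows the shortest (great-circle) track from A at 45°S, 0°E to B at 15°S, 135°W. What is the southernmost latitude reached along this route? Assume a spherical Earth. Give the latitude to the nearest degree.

≈ 60°S

The great circle lies in the plane with unit normal n̂ = (p₁ × p₂)/|p₁ × p₂|.
Here n̂_z ≈ -0.506; the vertex latitude is φ_max = arccos|n̂_z| ≈ 59.6°.
Check via Clairaut: cos φ_max = |cos φ₁| · sin C = cos(45.0°)·sin(134.3°) ≈ 0.506, again giving ≈ 59.6°.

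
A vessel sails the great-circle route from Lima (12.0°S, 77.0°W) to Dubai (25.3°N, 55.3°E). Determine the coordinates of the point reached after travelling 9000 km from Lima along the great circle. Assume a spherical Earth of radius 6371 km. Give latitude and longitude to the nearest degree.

Convert each endpoint to a unit vector on the sphere (x = cos φ cos λ, y = cos φ sin λ, z = sin φ).
The central angle between the endpoints is δ = arccos(p₁·p₂) ≈ 2.324 rad (133.2°). The total great-circle distance is δ·R ≈ 2.324 × 6371 ≈ 14807 km, so the target fraction is f = 9000/14807 ≈ 0.608.
Interpolate at f ≈ 0.608 with slerp weights a = sin((1−f)δ)/sin δ ≈ 1.083, b = sin(fδ)/sin δ ≈ 1.354.
p = a·p₁ + b·p₂ ≈ (0.935, -0.026, 0.353); φ = arcsin(p_z) ≈ 20.69°, λ = atan2(p_y, p_x) ≈ -1.62°.

≈ 21°N, 2°W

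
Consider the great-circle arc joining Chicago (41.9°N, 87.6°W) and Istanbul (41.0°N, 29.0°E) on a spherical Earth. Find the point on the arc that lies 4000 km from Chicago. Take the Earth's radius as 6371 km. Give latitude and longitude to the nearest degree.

Write both endpoints as unit vectors p₁, p₂ with components (cos φ cos λ, cos φ sin λ, sin φ).
The central angle between the endpoints is δ = arccos(p₁·p₂) ≈ 1.383 rad (79.2°). The total great-circle distance is δ·R ≈ 1.383 × 6371 ≈ 8812 km, so the target fraction is f = 4000/8812 ≈ 0.454.
Interpolate at f ≈ 0.454 with slerp weights a = sin((1−f)δ)/sin δ ≈ 0.698, b = sin(fδ)/sin δ ≈ 0.598.
p = a·p₁ + b·p₂ ≈ (0.416, -0.300, 0.858); φ = arcsin(p_z) ≈ 59.12°, λ = atan2(p_y, p_x) ≈ -35.78°.

≈ 59°N, 36°W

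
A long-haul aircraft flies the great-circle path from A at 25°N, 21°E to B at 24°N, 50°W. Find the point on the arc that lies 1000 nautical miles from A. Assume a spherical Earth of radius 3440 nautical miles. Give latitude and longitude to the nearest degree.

Convert each endpoint to a unit vector on the sphere (x = cos φ cos λ, y = cos φ sin λ, z = sin φ).
The central angle between the endpoints is δ = arccos(p₁·p₂) ≈ 1.114 rad (63.8°). The total great-circle distance is δ·R ≈ 1.114 × 3440 ≈ 3831 nmi, so the target fraction is f = 1000/3831 ≈ 0.261.
Interpolate at f ≈ 0.261 with slerp weights a = sin((1−f)δ)/sin δ ≈ 0.817, b = sin(fδ)/sin δ ≈ 0.319.
p = a·p₁ + b·p₂ ≈ (0.879, 0.042, 0.475); φ = arcsin(p_z) ≈ 28.37°, λ = atan2(p_y, p_x) ≈ 2.72°.

≈ 28°N, 3°E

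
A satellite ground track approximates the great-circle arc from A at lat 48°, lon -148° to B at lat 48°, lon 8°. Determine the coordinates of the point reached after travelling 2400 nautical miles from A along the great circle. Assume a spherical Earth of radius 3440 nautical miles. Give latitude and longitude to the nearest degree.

≈ lat 79°, lon -75°

Convert each endpoint to a unit vector on the sphere (x = cos φ cos λ, y = cos φ sin λ, z = sin φ).
The central angle between the endpoints is δ = arccos(p₁·p₂) ≈ 1.427 rad (81.8°). The total great-circle distance is δ·R ≈ 1.427 × 3440 ≈ 4909 nmi, so the target fraction is f = 2400/4909 ≈ 0.489.
Interpolate at f ≈ 0.489 with slerp weights a = sin((1−f)δ)/sin δ ≈ 0.673, b = sin(fδ)/sin δ ≈ 0.649.
p = a·p₁ + b·p₂ ≈ (0.048, -0.178, 0.983); φ = arcsin(p_z) ≈ 79.36°, λ = atan2(p_y, p_x) ≈ -74.93°.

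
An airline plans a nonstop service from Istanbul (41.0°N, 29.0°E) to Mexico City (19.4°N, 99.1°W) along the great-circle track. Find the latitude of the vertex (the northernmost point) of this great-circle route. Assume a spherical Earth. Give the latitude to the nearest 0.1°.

The great circle lies in the plane with unit normal n̂ = (p₁ × p₂)/|p₁ × p₂|.
Here n̂_z ≈ -0.574; the vertex latitude is φ_max = arccos|n̂_z| ≈ 54.9°.
Check via Clairaut: cos φ_max = |cos φ₁| · sin C = cos(41.0°)·sin(49.6°) ≈ 0.574, again giving ≈ 54.9°.

≈ 54.9°N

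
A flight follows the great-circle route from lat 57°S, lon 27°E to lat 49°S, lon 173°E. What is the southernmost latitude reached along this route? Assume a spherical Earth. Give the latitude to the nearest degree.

The great circle lies in the plane with unit normal n̂ = (p₁ × p₂)/|p₁ × p₂|.
Here n̂_z ≈ +0.212; the vertex latitude is φ_max = arccos|n̂_z| ≈ 77.7°.

≈ 78°S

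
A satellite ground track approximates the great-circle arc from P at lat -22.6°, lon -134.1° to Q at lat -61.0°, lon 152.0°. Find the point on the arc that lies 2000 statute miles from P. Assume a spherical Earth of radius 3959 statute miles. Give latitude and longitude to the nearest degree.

Write both endpoints as unit vectors p₁, p₂ with components (cos φ cos λ, cos φ sin λ, sin φ).
The central angle between the endpoints is δ = arccos(p₁·p₂) ≈ 1.093 rad (62.6°). The total great-circle distance is δ·R ≈ 1.093 × 3959 ≈ 4325 mi, so the target fraction is f = 2000/4325 ≈ 0.462.
Interpolate at f ≈ 0.462 with slerp weights a = sin((1−f)δ)/sin δ ≈ 0.624, b = sin(fδ)/sin δ ≈ 0.545.
p = a·p₁ + b·p₂ ≈ (-0.634, -0.290, -0.717); φ = arcsin(p_z) ≈ -45.78°, λ = atan2(p_y, p_x) ≈ -155.45°.

≈ lat -46°, lon -155°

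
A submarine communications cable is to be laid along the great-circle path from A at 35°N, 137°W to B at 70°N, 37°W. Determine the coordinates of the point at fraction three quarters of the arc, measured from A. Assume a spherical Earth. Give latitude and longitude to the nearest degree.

≈ 70°N, 83°W

The haversine formula gives a central angle δ ≈ 1.058 rad (60.6°) between the endpoints.
Interpolate at f = 3/4 with slerp weights a = sin((1−f)δ)/sin δ ≈ 0.300, b = sin(fδ)/sin δ ≈ 0.818.
p = a·p₁ + b·p₂ ≈ (0.044, -0.336, 0.941); φ = arcsin(p_z) ≈ 70.19°, λ = atan2(p_y, p_x) ≈ -82.59°.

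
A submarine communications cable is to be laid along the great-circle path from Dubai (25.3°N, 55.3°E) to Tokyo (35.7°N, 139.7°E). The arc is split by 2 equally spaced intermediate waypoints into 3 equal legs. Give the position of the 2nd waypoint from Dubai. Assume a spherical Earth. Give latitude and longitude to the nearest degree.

≈ 40°N, 110°E

Write both endpoints as unit vectors p₁, p₂ with components (cos φ cos λ, cos φ sin λ, sin φ).
The central angle between the endpoints is δ = arccos(p₁·p₂) ≈ 1.244 rad (71.3°).
Interpolate at f = 2/3 with slerp weights a = sin((1−f)δ)/sin δ ≈ 0.425, b = sin(fδ)/sin δ ≈ 0.779.
p = a·p₁ + b·p₂ ≈ (-0.263, 0.725, 0.636); φ = arcsin(p_z) ≈ 39.51°, λ = atan2(p_y, p_x) ≈ 109.96°.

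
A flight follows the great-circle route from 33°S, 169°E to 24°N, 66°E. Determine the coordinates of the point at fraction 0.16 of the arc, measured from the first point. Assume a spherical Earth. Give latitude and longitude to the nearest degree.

The haversine formula gives a central angle δ ≈ 1.976 rad (113.2°) between the endpoints.
Interpolate at f = 0.16 with slerp weights a = sin((1−f)δ)/sin δ ≈ 1.084, b = sin(fδ)/sin δ ≈ 0.338.
p = a·p₁ + b·p₂ ≈ (-0.766, 0.456, -0.453); φ = arcsin(p_z) ≈ -26.91°, λ = atan2(p_y, p_x) ≈ 149.27°.

≈ 27°S, 149°E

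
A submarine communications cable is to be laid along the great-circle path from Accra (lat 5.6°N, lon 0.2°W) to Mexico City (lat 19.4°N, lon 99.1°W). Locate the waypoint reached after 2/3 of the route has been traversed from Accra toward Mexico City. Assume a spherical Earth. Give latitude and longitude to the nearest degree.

The haversine formula gives a central angle δ ≈ 1.684 rad (96.5°) between the endpoints.
Interpolate at f = 2/3 with slerp weights a = sin((1−f)δ)/sin δ ≈ 0.536, b = sin(fδ)/sin δ ≈ 0.907.
p = a·p₁ + b·p₂ ≈ (0.398, -0.847, 0.354); φ = arcsin(p_z) ≈ 20.70°, λ = atan2(p_y, p_x) ≈ -64.83°.

≈ lat 21°N, lon 65°W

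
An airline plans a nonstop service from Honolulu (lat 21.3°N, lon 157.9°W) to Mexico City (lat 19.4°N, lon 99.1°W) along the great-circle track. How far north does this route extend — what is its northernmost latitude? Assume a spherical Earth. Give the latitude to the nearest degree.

≈ 23°N

The great circle lies in the plane with unit normal n̂ = (p₁ × p₂)/|p₁ × p₂|.
Here n̂_z ≈ +0.919; the vertex latitude is φ_max = arccos|n̂_z| ≈ 23.2°.
Check via Clairaut: cos φ_max = |cos φ₁| · sin C = cos(21.3°)·sin(80.7°) ≈ 0.919, again giving ≈ 23.2°.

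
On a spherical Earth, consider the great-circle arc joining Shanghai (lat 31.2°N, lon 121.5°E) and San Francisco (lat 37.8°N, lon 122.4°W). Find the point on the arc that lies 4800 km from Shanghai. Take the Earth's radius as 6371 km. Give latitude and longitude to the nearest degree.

≈ lat 52°N, lon 174°E

The haversine formula gives a central angle δ ≈ 1.551 rad (88.8°) between the endpoints. The total great-circle distance is δ·R ≈ 1.551 × 6371 ≈ 9879 km, so the target fraction is f = 4800/9879 ≈ 0.486.
Interpolate at f ≈ 0.486 with slerp weights a = sin((1−f)δ)/sin δ ≈ 0.716, b = sin(fδ)/sin δ ≈ 0.684.
p = a·p₁ + b·p₂ ≈ (-0.610, 0.065, 0.790); φ = arcsin(p_z) ≈ 52.19°, λ = atan2(p_y, p_x) ≈ 173.88°.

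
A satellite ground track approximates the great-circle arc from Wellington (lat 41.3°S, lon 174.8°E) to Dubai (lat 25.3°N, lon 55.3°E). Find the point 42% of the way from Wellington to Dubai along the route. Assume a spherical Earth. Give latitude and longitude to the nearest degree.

≈ lat 22°S, lon 115°E

From cos δ = sin φ₁ sin φ₂ + cos φ₁ cos φ₂ cos Δλ, the central angle is δ ≈ 2.235 rad (128.1°).
Interpolate at f = 0.42 with slerp weights a = sin((1−f)δ)/sin δ ≈ 1.223, b = sin(fδ)/sin δ ≈ 1.025.
p = a·p₁ + b·p₂ ≈ (-0.387, 0.845, -0.369); φ = arcsin(p_z) ≈ -21.65°, λ = atan2(p_y, p_x) ≈ 114.63°.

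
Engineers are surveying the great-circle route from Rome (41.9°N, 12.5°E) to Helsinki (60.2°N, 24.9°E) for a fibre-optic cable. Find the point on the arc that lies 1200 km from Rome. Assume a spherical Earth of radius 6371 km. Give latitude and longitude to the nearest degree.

≈ (52°N, 18°E)

Write both endpoints as unit vectors p₁, p₂ with components (cos φ cos λ, cos φ sin λ, sin φ).
The central angle between the endpoints is δ = arccos(p₁·p₂) ≈ 0.346 rad (19.8°). The total great-circle distance is δ·R ≈ 0.346 × 6371 ≈ 2203 km, so the target fraction is f = 1200/2203 ≈ 0.545.
Interpolate at f ≈ 0.545 with slerp weights a = sin((1−f)δ)/sin δ ≈ 0.463, b = sin(fδ)/sin δ ≈ 0.552.
p = a·p₁ + b·p₂ ≈ (0.585, 0.190, 0.788); φ = arcsin(p_z) ≈ 52.03°, λ = atan2(p_y, p_x) ≈ 18.00°.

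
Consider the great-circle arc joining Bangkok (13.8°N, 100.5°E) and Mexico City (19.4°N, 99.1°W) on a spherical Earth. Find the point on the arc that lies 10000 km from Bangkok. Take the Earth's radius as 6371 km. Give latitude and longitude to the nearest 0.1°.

≈ (56.7°N, 147.7°W)

Convert each endpoint to a unit vector on the sphere (x = cos φ cos λ, y = cos φ sin λ, z = sin φ).
The central angle between the endpoints is δ = arccos(p₁·p₂) ≈ 2.471 rad (141.6°). The total great-circle distance is δ·R ≈ 2.471 × 6371 ≈ 15745 km, so the target fraction is f = 10000/15745 ≈ 0.635.
Interpolate at f ≈ 0.635 with slerp weights a = sin((1−f)δ)/sin δ ≈ 1.263, b = sin(fδ)/sin δ ≈ 1.610.
p = a·p₁ + b·p₂ ≈ (-0.464, -0.294, 0.836); φ = arcsin(p_z) ≈ 56.72°, λ = atan2(p_y, p_x) ≈ -147.66°.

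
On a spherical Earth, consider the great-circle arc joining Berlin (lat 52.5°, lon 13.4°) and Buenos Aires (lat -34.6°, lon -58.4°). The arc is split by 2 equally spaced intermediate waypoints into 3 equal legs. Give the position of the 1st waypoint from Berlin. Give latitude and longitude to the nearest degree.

Convert each endpoint to a unit vector on the sphere (x = cos φ cos λ, y = cos φ sin λ, z = sin φ).
The central angle between the endpoints is δ = arccos(p₁·p₂) ≈ 1.869 rad (107.1°).
Interpolate at f = 1/3 with slerp weights a = sin((1−f)δ)/sin δ ≈ 0.992, b = sin(fδ)/sin δ ≈ 0.611.
p = a·p₁ + b·p₂ ≈ (0.851, -0.288, 0.440); φ = arcsin(p_z) ≈ 26.10°, λ = atan2(p_y, p_x) ≈ -18.71°.

≈ lat 26°, lon -19°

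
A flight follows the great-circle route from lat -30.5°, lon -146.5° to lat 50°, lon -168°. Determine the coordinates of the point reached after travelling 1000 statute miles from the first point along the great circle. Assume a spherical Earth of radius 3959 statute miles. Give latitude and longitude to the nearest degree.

≈ lat -16°, lon -150°

Write both endpoints as unit vectors p₁, p₂ with components (cos φ cos λ, cos φ sin λ, sin φ).
The central angle between the endpoints is δ = arccos(p₁·p₂) ≈ 1.444 rad (82.7°). The total great-circle distance is δ·R ≈ 1.444 × 3959 ≈ 5717 mi, so the target fraction is f = 1000/5717 ≈ 0.175.
Interpolate at f ≈ 0.175 with slerp weights a = sin((1−f)δ)/sin δ ≈ 0.936, b = sin(fδ)/sin δ ≈ 0.252.
p = a·p₁ + b·p₂ ≈ (-0.831, -0.479, -0.282); φ = arcsin(p_z) ≈ -16.40°, λ = atan2(p_y, p_x) ≈ -150.05°.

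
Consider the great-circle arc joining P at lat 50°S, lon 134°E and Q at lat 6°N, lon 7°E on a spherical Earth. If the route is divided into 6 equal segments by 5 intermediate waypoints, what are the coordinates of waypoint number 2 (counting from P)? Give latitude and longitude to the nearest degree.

≈ lat 51°S, lon 71°E

Write both endpoints as unit vectors p₁, p₂ with components (cos φ cos λ, cos φ sin λ, sin φ).
The central angle between the endpoints is δ = arccos(p₁·p₂) ≈ 2.054 rad (117.7°).
Interpolate at f = 2/6 with slerp weights a = sin((1−f)δ)/sin δ ≈ 1.107, b = sin(fδ)/sin δ ≈ 0.714.
p = a·p₁ + b·p₂ ≈ (0.211, 0.598, -0.773); φ = arcsin(p_z) ≈ -50.63°, λ = atan2(p_y, p_x) ≈ 70.57°.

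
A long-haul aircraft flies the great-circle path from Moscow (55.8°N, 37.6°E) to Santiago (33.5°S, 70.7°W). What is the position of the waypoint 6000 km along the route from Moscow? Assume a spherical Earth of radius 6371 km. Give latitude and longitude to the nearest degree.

≈ (26°N, 25°W)

The haversine formula gives a central angle δ ≈ 2.219 rad (127.1°) between the endpoints. The total great-circle distance is δ·R ≈ 2.219 × 6371 ≈ 14137 km, so the target fraction is f = 6000/14137 ≈ 0.424.
Interpolate at f ≈ 0.424 with slerp weights a = sin((1−f)δ)/sin δ ≈ 1.201, b = sin(fδ)/sin δ ≈ 1.014.
p = a·p₁ + b·p₂ ≈ (0.814, -0.386, 0.433); φ = arcsin(p_z) ≈ 25.67°, λ = atan2(p_y, p_x) ≈ -25.39°.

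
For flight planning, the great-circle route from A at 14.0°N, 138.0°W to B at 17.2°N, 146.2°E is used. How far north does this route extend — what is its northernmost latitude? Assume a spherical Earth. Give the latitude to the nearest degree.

The great circle lies in the plane with unit normal n̂ = (p₁ × p₂)/|p₁ × p₂|.
Here n̂_z ≈ -0.942; the vertex latitude is φ_max = arccos|n̂_z| ≈ 19.7°.

≈ 20°N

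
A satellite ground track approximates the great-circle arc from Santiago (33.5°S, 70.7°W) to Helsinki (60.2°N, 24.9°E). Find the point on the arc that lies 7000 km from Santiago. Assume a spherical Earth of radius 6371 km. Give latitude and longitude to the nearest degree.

≈ 21°N, 37°W

Convert each endpoint to a unit vector on the sphere (x = cos φ cos λ, y = cos φ sin λ, z = sin φ).
The central angle between the endpoints is δ = arccos(p₁·p₂) ≈ 2.117 rad (121.3°). The total great-circle distance is δ·R ≈ 2.117 × 6371 ≈ 13487 km, so the target fraction is f = 7000/13487 ≈ 0.519.
Interpolate at f ≈ 0.519 with slerp weights a = sin((1−f)δ)/sin δ ≈ 0.996, b = sin(fδ)/sin δ ≈ 1.042.
p = a·p₁ + b·p₂ ≈ (0.744, -0.566, 0.355); φ = arcsin(p_z) ≈ 20.77°, λ = atan2(p_y, p_x) ≈ -37.24°.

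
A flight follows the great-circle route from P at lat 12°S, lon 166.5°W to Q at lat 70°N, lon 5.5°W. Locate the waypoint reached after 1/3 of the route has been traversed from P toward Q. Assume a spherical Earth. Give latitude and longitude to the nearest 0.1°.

From cos δ = sin φ₁ sin φ₂ + cos φ₁ cos φ₂ cos Δλ, the central angle is δ ≈ 2.108 rad (120.8°).
Interpolate at f = 1/3 with slerp weights a = sin((1−f)δ)/sin δ ≈ 1.148, b = sin(fδ)/sin δ ≈ 0.752.
p = a·p₁ + b·p₂ ≈ (-0.836, -0.287, 0.468); φ = arcsin(p_z) ≈ 27.91°, λ = atan2(p_y, p_x) ≈ -161.06°.

≈ lat 27.9°N, lon 161.1°W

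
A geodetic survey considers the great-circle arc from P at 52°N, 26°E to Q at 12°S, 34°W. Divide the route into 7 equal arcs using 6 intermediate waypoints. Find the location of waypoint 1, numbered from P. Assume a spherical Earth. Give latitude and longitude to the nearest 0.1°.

≈ 45.0°N, 11.8°E

The haversine formula gives a central angle δ ≈ 1.433 rad (82.1°) between the endpoints.
Interpolate at f = 1/7 with slerp weights a = sin((1−f)δ)/sin δ ≈ 0.951, b = sin(fδ)/sin δ ≈ 0.205.
p = a·p₁ + b·p₂ ≈ (0.693, 0.144, 0.707); φ = arcsin(p_z) ≈ 44.97°, λ = atan2(p_y, p_x) ≈ 11.78°.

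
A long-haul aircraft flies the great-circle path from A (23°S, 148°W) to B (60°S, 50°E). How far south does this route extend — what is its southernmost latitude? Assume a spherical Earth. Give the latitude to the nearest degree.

The great circle lies in the plane with unit normal n̂ = (p₁ × p₂)/|p₁ × p₂|.
Here n̂_z ≈ -0.143; the vertex latitude is φ_max = arccos|n̂_z| ≈ 81.8°.
Check via Clairaut: cos φ_max = |cos φ₁| · sin C = cos(23.0°)·sin(171.1°) ≈ 0.143, again giving ≈ 81.8°.

≈ 82°S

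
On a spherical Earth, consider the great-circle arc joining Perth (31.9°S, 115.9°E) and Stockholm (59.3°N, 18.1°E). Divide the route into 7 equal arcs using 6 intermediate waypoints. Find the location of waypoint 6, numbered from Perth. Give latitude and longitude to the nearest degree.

≈ 52°N, 46°E

Convert each endpoint to a unit vector on the sphere (x = cos φ cos λ, y = cos φ sin λ, z = sin φ).
The central angle between the endpoints is δ = arccos(p₁·p₂) ≈ 2.110 rad (120.9°).
Interpolate at f = 6/7 with slerp weights a = sin((1−f)δ)/sin δ ≈ 0.346, b = sin(fδ)/sin δ ≈ 1.132.
p = a·p₁ + b·p₂ ≈ (0.421, 0.444, 0.791); φ = arcsin(p_z) ≈ 52.27°, λ = atan2(p_y, p_x) ≈ 46.49°.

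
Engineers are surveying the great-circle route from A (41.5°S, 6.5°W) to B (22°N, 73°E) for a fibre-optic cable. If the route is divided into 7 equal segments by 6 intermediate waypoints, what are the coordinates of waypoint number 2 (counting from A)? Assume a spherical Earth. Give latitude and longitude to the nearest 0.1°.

Convert each endpoint to a unit vector on the sphere (x = cos φ cos λ, y = cos φ sin λ, z = sin φ).
The central angle between the endpoints is δ = arccos(p₁·p₂) ≈ 1.693 rad (97.0°).
Interpolate at f = 2/7 with slerp weights a = sin((1−f)δ)/sin δ ≈ 0.942, b = sin(fδ)/sin δ ≈ 0.468.
p = a·p₁ + b·p₂ ≈ (0.828, 0.336, -0.449); φ = arcsin(p_z) ≈ -26.67°, λ = atan2(p_y, p_x) ≈ 22.05°.

≈ (26.7°S, 22.1°E)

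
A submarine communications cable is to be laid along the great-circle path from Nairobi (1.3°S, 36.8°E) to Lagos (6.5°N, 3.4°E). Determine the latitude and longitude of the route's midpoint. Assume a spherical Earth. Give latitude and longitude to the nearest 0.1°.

Write both endpoints as unit vectors p₁, p₂ with components (cos φ cos λ, cos φ sin λ, sin φ).
The central angle between the endpoints is δ = arccos(p₁·p₂) ≈ 0.598 rad (34.2°).
Interpolate at f = 1/2 with slerp weights a = sin((1−f)δ)/sin δ ≈ 0.523, b = sin(fδ)/sin δ ≈ 0.523.
p = a·p₁ + b·p₂ ≈ (0.938, 0.344, 0.047); φ = arcsin(p_z) ≈ 2.71°, λ = atan2(p_y, p_x) ≈ 20.15°.

≈ 2.7°N, 20.2°E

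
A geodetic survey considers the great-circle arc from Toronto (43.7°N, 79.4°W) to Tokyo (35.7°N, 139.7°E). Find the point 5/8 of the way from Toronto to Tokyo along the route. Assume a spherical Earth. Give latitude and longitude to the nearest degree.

Write both endpoints as unit vectors p₁, p₂ with components (cos φ cos λ, cos φ sin λ, sin φ).
The central angle between the endpoints is δ = arccos(p₁·p₂) ≈ 1.623 rad (93.0°).
Interpolate at f = 5/8 with slerp weights a = sin((1−f)δ)/sin δ ≈ 0.573, b = sin(fδ)/sin δ ≈ 0.850.
p = a·p₁ + b·p₂ ≈ (-0.451, 0.040, 0.892); φ = arcsin(p_z) ≈ 63.11°, λ = atan2(p_y, p_x) ≈ 174.96°.

≈ 63°N, 175°E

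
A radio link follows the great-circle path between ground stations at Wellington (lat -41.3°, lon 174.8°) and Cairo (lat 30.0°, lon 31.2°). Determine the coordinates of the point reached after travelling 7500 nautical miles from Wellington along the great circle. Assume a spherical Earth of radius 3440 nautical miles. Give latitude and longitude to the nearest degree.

Write both endpoints as unit vectors p₁, p₂ with components (cos φ cos λ, cos φ sin λ, sin φ).
The central angle between the endpoints is δ = arccos(p₁·p₂) ≈ 2.594 rad (148.6°). The total great-circle distance is δ·R ≈ 2.594 × 3440 ≈ 8923 nmi, so the target fraction is f = 7500/8923 ≈ 0.841.
Interpolate at f ≈ 0.841 with slerp weights a = sin((1−f)δ)/sin δ ≈ 0.772, b = sin(fδ)/sin δ ≈ 1.574.
p = a·p₁ + b·p₂ ≈ (0.589, 0.759, 0.278); φ = arcsin(p_z) ≈ 16.14°, λ = atan2(p_y, p_x) ≈ 52.18°.

≈ lat 16°, lon 52°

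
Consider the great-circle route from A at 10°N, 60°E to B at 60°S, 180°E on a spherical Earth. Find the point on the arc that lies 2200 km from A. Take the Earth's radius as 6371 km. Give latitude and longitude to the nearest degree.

≈ 8°S, 69°E

From cos δ = sin φ₁ sin φ₂ + cos φ₁ cos φ₂ cos Δλ, the central angle is δ ≈ 1.979 rad (113.4°). The total great-circle distance is δ·R ≈ 1.979 × 6371 ≈ 12606 km, so the target fraction is f = 2200/12606 ≈ 0.175.
Interpolate at f ≈ 0.175 with slerp weights a = sin((1−f)δ)/sin δ ≈ 1.087, b = sin(fδ)/sin δ ≈ 0.369.
p = a·p₁ + b·p₂ ≈ (0.351, 0.927, -0.131); φ = arcsin(p_z) ≈ -7.50°, λ = atan2(p_y, p_x) ≈ 69.27°.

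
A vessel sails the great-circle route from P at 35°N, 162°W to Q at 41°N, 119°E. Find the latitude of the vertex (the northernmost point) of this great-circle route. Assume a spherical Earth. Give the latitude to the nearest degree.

≈ 46°N

The great circle lies in the plane with unit normal n̂ = (p₁ × p₂)/|p₁ × p₂|.
Here n̂_z ≈ -0.698; the vertex latitude is φ_max = arccos|n̂_z| ≈ 45.7°.
Check via Clairaut: cos φ_max = |cos φ₁| · sin C = cos(35.0°)·sin(58.5°) ≈ 0.698, again giving ≈ 45.7°.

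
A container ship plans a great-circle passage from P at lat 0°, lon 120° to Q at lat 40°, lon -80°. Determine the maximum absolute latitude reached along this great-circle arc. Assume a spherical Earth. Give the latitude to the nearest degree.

≈ 68°

The great circle lies in the plane with unit normal n̂ = (p₁ × p₂)/|p₁ × p₂|.
Here n̂_z ≈ +0.377; the vertex latitude is φ_max = arccos|n̂_z| ≈ 67.8°.
Check via Clairaut: cos φ_max = |cos φ₁| · sin C = cos(0.0°)·sin(22.2°) ≈ 0.377, again giving ≈ 67.8°.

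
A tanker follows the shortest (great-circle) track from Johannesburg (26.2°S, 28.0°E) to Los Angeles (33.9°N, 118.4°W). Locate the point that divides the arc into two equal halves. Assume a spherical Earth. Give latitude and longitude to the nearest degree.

Write both endpoints as unit vectors p₁, p₂ with components (cos φ cos λ, cos φ sin λ, sin φ).
The central angle between the endpoints is δ = arccos(p₁·p₂) ≈ 2.619 rad (150.1°).
Interpolate at f = 1/2 with slerp weights a = sin((1−f)δ)/sin δ ≈ 1.936, b = sin(fδ)/sin δ ≈ 1.936.
p = a·p₁ + b·p₂ ≈ (0.769, -0.598, 0.225); φ = arcsin(p_z) ≈ 13.00°, λ = atan2(p_y, p_x) ≈ -37.85°.

≈ (13°N, 38°W)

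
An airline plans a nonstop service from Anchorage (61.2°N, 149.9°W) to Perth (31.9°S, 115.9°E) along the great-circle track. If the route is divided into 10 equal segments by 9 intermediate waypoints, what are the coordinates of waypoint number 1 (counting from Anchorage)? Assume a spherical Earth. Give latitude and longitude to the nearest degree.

The haversine formula gives a central angle δ ≈ 2.086 rad (119.5°) between the endpoints.
Interpolate at f = 1/10 with slerp weights a = sin((1−f)δ)/sin δ ≈ 1.096, b = sin(fδ)/sin δ ≈ 0.238.
p = a·p₁ + b·p₂ ≈ (-0.545, -0.083, 0.834); φ = arcsin(p_z) ≈ 56.55°, λ = atan2(p_y, p_x) ≈ -171.35°.

≈ 57°N, 171°W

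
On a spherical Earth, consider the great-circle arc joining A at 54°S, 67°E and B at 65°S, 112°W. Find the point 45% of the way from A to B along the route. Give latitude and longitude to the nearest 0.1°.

≈ 81.4°S, 65.5°E

Write both endpoints as unit vectors p₁, p₂ with components (cos φ cos λ, cos φ sin λ, sin φ).
The central angle between the endpoints is δ = arccos(p₁·p₂) ≈ 1.065 rad (61.0°).
Interpolate at f = 0.45 with slerp weights a = sin((1−f)δ)/sin δ ≈ 0.632, b = sin(fδ)/sin δ ≈ 0.527.
p = a·p₁ + b·p₂ ≈ (0.062, 0.135, -0.989); φ = arcsin(p_z) ≈ -81.45°, λ = atan2(p_y, p_x) ≈ 65.50°.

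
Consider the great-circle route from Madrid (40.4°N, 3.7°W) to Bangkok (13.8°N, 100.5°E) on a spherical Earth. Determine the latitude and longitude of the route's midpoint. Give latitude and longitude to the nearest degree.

≈ 39°N, 57°E

Write both endpoints as unit vectors p₁, p₂ with components (cos φ cos λ, cos φ sin λ, sin φ).
The central angle between the endpoints is δ = arccos(p₁·p₂) ≈ 1.598 rad (91.5°).
Interpolate at f = 1/2 with slerp weights a = sin((1−f)δ)/sin δ ≈ 0.717, b = sin(fδ)/sin δ ≈ 0.717.
p = a·p₁ + b·p₂ ≈ (0.418, 0.649, 0.636); φ = arcsin(p_z) ≈ 39.46°, λ = atan2(p_y, p_x) ≈ 57.23°.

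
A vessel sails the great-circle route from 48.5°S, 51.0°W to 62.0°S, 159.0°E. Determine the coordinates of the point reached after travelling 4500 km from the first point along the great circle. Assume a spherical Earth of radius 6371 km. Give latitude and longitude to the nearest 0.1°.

≈ 80.3°S, 129.4°W

From cos δ = sin φ₁ sin φ₂ + cos φ₁ cos φ₂ cos Δλ, the central angle is δ ≈ 1.168 rad (66.9°). The total great-circle distance is δ·R ≈ 1.168 × 6371 ≈ 7442 km, so the target fraction is f = 4500/7442 ≈ 0.605.
Interpolate at f ≈ 0.605 with slerp weights a = sin((1−f)δ)/sin δ ≈ 0.484, b = sin(fδ)/sin δ ≈ 0.705.
p = a·p₁ + b·p₂ ≈ (-0.107, -0.131, -0.986); φ = arcsin(p_z) ≈ -80.27°, λ = atan2(p_y, p_x) ≈ -129.37°.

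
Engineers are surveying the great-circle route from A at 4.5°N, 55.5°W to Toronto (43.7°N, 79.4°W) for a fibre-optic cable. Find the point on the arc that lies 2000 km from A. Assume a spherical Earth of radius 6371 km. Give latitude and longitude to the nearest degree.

≈ 21°N, 63°W

Write both endpoints as unit vectors p₁, p₂ with components (cos φ cos λ, cos φ sin λ, sin φ).
The central angle between the endpoints is δ = arccos(p₁·p₂) ≈ 0.777 rad (44.5°). The total great-circle distance is δ·R ≈ 0.777 × 6371 ≈ 4949 km, so the target fraction is f = 2000/4949 ≈ 0.404.
Interpolate at f ≈ 0.404 with slerp weights a = sin((1−f)δ)/sin δ ≈ 0.637, b = sin(fδ)/sin δ ≈ 0.440.
p = a·p₁ + b·p₂ ≈ (0.418, -0.836, 0.354); φ = arcsin(p_z) ≈ 20.75°, λ = atan2(p_y, p_x) ≈ -63.43°.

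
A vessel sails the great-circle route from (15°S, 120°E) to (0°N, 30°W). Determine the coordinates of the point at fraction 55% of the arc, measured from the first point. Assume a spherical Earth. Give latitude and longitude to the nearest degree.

Convert each endpoint to a unit vector on the sphere (x = cos φ cos λ, y = cos φ sin λ, z = sin φ).
The central angle between the endpoints is δ = arccos(p₁·p₂) ≈ 2.562 rad (146.8°).
Interpolate at f = 0.55 with slerp weights a = sin((1−f)δ)/sin δ ≈ 1.668, b = sin(fδ)/sin δ ≈ 1.801.
p = a·p₁ + b·p₂ ≈ (0.754, 0.495, -0.432); φ = arcsin(p_z) ≈ -25.57°, λ = atan2(p_y, p_x) ≈ 33.25°.

≈ (26°S, 33°E)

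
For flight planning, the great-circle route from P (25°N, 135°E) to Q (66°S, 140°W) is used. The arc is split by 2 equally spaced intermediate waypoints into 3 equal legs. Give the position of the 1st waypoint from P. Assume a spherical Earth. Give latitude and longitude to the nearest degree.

≈ (9°S, 150°E)

Write both endpoints as unit vectors p₁, p₂ with components (cos φ cos λ, cos φ sin λ, sin φ).
The central angle between the endpoints is δ = arccos(p₁·p₂) ≈ 1.933 rad (110.7°).
Interpolate at f = 1/3 with slerp weights a = sin((1−f)δ)/sin δ ≈ 1.027, b = sin(fδ)/sin δ ≈ 0.642.
p = a·p₁ + b·p₂ ≈ (-0.858, 0.490, -0.153); φ = arcsin(p_z) ≈ -8.78°, λ = atan2(p_y, p_x) ≈ 150.26°.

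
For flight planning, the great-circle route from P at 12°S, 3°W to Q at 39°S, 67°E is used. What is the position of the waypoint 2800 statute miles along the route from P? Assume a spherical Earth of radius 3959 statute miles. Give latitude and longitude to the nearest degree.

The haversine formula gives a central angle δ ≈ 1.169 rad (67.0°) between the endpoints. The total great-circle distance is δ·R ≈ 1.169 × 3959 ≈ 4629 mi, so the target fraction is f = 2800/4629 ≈ 0.605.
Interpolate at f ≈ 0.605 with slerp weights a = sin((1−f)δ)/sin δ ≈ 0.484, b = sin(fδ)/sin δ ≈ 0.706.
p = a·p₁ + b·p₂ ≈ (0.687, 0.480, -0.545); φ = arcsin(p_z) ≈ -33.02°, λ = atan2(p_y, p_x) ≈ 34.94°.

≈ 33°S, 35°E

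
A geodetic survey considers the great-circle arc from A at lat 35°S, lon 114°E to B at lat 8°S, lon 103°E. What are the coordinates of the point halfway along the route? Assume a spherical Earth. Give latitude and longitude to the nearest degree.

Convert each endpoint to a unit vector on the sphere (x = cos φ cos λ, y = cos φ sin λ, z = sin φ).
The central angle between the endpoints is δ = arccos(p₁·p₂) ≈ 0.503 rad (28.8°).
Interpolate at f = 1/2 with slerp weights a = sin((1−f)δ)/sin δ ≈ 0.516, b = sin(fδ)/sin δ ≈ 0.516.
p = a·p₁ + b·p₂ ≈ (-0.287, 0.884, -0.368); φ = arcsin(p_z) ≈ -21.59°, λ = atan2(p_y, p_x) ≈ 107.98°.

≈ lat 22°S, lon 108°E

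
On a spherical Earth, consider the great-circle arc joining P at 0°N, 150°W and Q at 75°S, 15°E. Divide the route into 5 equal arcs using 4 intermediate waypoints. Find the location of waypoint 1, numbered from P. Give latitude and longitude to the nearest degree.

≈ 21°S, 148°W

Write both endpoints as unit vectors p₁, p₂ with components (cos φ cos λ, cos φ sin λ, sin φ).
The central angle between the endpoints is δ = arccos(p₁·p₂) ≈ 1.823 rad (104.5°).
Interpolate at f = 1/5 with slerp weights a = sin((1−f)δ)/sin δ ≈ 1.026, b = sin(fδ)/sin δ ≈ 0.368.
p = a·p₁ + b·p₂ ≈ (-0.797, -0.488, -0.356); φ = arcsin(p_z) ≈ -20.84°, λ = atan2(p_y, p_x) ≈ -148.49°.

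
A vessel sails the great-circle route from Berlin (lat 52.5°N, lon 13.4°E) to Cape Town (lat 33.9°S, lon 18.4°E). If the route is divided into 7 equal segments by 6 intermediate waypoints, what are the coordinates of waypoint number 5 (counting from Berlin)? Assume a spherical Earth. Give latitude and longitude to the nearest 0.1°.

≈ lat 9.2°S, lon 17.1°E

Write both endpoints as unit vectors p₁, p₂ with components (cos φ cos λ, cos φ sin λ, sin φ).
The central angle between the endpoints is δ = arccos(p₁·p₂) ≈ 1.510 rad (86.5°).
Interpolate at f = 5/7 with slerp weights a = sin((1−f)δ)/sin δ ≈ 0.419, b = sin(fδ)/sin δ ≈ 0.883.
p = a·p₁ + b·p₂ ≈ (0.943, 0.290, -0.160); φ = arcsin(p_z) ≈ -9.21°, λ = atan2(p_y, p_x) ≈ 17.11°.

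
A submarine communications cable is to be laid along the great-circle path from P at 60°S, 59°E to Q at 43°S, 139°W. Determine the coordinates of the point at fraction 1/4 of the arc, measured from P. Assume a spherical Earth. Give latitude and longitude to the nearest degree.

≈ 78°S, 80°E

The haversine formula gives a central angle δ ≈ 1.325 rad (75.9°) between the endpoints.
Interpolate at f = 1/4 with slerp weights a = sin((1−f)δ)/sin δ ≈ 0.864, b = sin(fδ)/sin δ ≈ 0.335.
p = a·p₁ + b·p₂ ≈ (0.037, 0.209, -0.977); φ = arcsin(p_z) ≈ -77.72°, λ = atan2(p_y, p_x) ≈ 79.87°.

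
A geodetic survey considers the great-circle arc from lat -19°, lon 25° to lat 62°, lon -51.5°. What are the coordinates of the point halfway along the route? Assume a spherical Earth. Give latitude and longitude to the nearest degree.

From cos δ = sin φ₁ sin φ₂ + cos φ₁ cos φ₂ cos Δλ, the central angle is δ ≈ 1.756 rad (100.6°).
Interpolate at f = 1/2 with slerp weights a = sin((1−f)δ)/sin δ ≈ 0.783, b = sin(fδ)/sin δ ≈ 0.783.
p = a·p₁ + b·p₂ ≈ (0.899, 0.025, 0.436); φ = arcsin(p_z) ≈ 25.87°, λ = atan2(p_y, p_x) ≈ 1.60°.

≈ lat 26°, lon 2°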